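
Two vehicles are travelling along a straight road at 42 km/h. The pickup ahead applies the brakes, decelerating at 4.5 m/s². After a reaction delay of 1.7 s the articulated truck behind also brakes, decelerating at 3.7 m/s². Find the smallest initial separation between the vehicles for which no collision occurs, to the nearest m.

42 km/h ÷ 3.6 = 11.6667 m/s.
Leader travels v²/(2a_L) = 136.112 / 9.000 = 15.124 m before stopping.
Follower covers v·t_r = 11.6667 × 1.7 = 19.833 m while reacting, then v²/(2a_F) = 136.112 / 7.400 = 18.394 m while braking, for a total of 19.833 + 18.394 = 38.227 m.
Since a_F ≤ a_L and the follower starts braking later, the follower is never slower than the leader, so the closest approach is when both have stopped.
Minimum gap = 38.227 − 15.124 = 23.103 m.

Minimum gap ≈ 23 m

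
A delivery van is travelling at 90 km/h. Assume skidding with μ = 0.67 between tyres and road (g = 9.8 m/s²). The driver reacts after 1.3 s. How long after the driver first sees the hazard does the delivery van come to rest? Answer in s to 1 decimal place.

Total time ≈ 5.1 s

90 km/h ÷ 3.6 = 25.0000 m/s.
a = μg = 0.67 × 9.8 = 6.566 m/s².
Braking time = v/a = 25.0000 / 6.566 = 3.807 s.
Total = 1.3 + 3.807 = 5.107 s.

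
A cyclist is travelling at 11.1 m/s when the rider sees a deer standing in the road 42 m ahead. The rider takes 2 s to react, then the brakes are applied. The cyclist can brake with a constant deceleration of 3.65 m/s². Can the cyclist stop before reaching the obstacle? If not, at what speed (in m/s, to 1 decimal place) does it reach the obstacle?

Yes — it stops about 2.9 m short of the obstacle, so it never reaches it

Reaction distance = 11.1000 × 2 = 22.200 m.
Braking distance = v²/(2a) = 123.210 / 7.300 = 16.878 m.
Total stopping distance = 22.200 + 16.878 = 39.078 m, vs 42 m available — it stops with 42 − 39.078 = 2.922 m to spare.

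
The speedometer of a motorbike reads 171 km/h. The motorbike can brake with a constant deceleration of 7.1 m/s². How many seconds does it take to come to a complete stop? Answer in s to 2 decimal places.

171 km/h ÷ 3.6 = 47.5000 m/s.
Braking time = v/a = 47.5000 / 7.100 = 6.690 s.

Braking time ≈ 6.69 s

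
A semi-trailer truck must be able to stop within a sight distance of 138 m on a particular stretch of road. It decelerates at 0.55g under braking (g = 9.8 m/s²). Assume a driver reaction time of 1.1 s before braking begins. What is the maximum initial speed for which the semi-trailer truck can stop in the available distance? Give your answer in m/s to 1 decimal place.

a = 0.55 × 9.8 = 5.390 m/s².
Stopping distance: v·t_r + v²/(2a) = 138 with t_r = 1.1 s and a = 5.390 m/s².
So v² + 11.858 v − 1487.64 = 0.
Positive root: v = −a·t_r + √((a·t_r)² + 2a·d) = −5.929 + √(35.153 + 1487.64) = 33.0940 m/s.

Maximum speed ≈ 33.1 m/s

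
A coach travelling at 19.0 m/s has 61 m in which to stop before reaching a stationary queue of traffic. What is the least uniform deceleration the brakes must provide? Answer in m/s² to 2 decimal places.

Required deceleration ≈ 2.96 m/s²

v² = 2a·d ⇒ a = v²/(2d) = 19.0000² / (2 × 61.000) = 361.000 / 122.000 = 2.9590 m/s².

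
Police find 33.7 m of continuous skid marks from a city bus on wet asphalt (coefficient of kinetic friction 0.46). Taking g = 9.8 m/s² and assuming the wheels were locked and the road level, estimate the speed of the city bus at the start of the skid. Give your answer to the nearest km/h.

Deceleration a = μg = 0.46 × 9.8 = 4.508 m/s².
v = √(2a·d) = √(2 × 4.508 × 33.7) = √303.839 = 17.4310 m/s.
= 17.4310 × 3.6 = 62.752 km/h.

Initial speed ≈ 63 km/h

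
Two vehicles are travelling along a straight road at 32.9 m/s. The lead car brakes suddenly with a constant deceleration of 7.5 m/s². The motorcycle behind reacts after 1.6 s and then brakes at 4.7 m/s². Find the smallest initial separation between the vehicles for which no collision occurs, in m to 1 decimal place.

Leader travels v²/(2a_L) = 1082.410 / 15.000 = 72.161 m before stopping.
Follower covers v·t_r = 32.9000 × 1.6 = 52.640 m while reacting, then v²/(2a_F) = 1082.410 / 9.400 = 115.150 m while braking, for a total of 52.640 + 115.150 = 167.790 m.
Since a_F ≤ a_L and the follower starts braking later, the follower is never slower than the leader, so the closest approach is when both have stopped.
Minimum gap = 167.790 − 72.161 = 95.629 m.

Minimum gap ≈ 95.6 m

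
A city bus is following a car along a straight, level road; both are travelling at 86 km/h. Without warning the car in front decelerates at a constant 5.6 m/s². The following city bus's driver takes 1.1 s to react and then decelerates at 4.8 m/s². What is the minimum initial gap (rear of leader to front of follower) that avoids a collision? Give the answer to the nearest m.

86 km/h ÷ 3.6 = 23.8889 m/s.
Leader travels v²/(2a_L) = 570.680 / 11.200 = 50.954 m before stopping.
Follower covers v·t_r = 23.8889 × 1.1 = 26.278 m while reacting, then v²/(2a_F) = 570.680 / 9.600 = 59.446 m while braking, for a total of 26.278 + 59.446 = 85.724 m.
Since a_F ≤ a_L and the follower starts braking later, the follower is never slower than the leader, so the closest approach is when both have stopped.
Minimum gap = 85.724 − 50.954 = 34.770 m.

Minimum gap ≈ 35 m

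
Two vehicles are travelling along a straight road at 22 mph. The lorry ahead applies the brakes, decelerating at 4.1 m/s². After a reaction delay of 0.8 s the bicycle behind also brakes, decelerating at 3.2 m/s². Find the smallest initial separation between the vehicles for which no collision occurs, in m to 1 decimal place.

Minimum gap ≈ 11.2 m

22 mph × 0.44704 = 9.8349 m/s.
Leader travels v²/(2a_L) = 96.725 / 8.200 = 11.796 m before stopping.
Follower covers v·t_r = 9.8349 × 0.8 = 7.868 m while reacting, then v²/(2a_F) = 96.725 / 6.400 = 15.113 m while braking, for a total of 7.868 + 15.113 = 22.981 m.
Since a_F ≤ a_L and the follower starts braking later, the follower is never slower than the leader, so the closest approach is when both have stopped.
Minimum gap = 22.981 − 11.796 = 11.185 m.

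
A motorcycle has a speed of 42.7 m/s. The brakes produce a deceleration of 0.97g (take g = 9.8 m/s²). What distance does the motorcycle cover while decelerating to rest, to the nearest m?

a = 0.97 × 9.8 = 9.506 m/s².
Braking distance = v²/(2a) = 42.7000² / (2 × 9.506) = 1823.290 / 19.012 = 95.902 m.

Braking distance ≈ 96 m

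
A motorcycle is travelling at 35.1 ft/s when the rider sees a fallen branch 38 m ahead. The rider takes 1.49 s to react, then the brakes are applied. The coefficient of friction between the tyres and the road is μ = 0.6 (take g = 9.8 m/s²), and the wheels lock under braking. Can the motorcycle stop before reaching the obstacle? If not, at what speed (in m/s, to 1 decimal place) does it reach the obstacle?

Yes — it stops about 12.3 m short of the obstacle, so it never reaches it

35.1 ft/s × 0.3048 = 10.6985 m/s.
a = μg = 0.6 × 9.8 = 5.880 m/s².
Reaction distance = 10.6985 × 1.49 = 15.941 m.
Braking distance = v²/(2a) = 114.458 / 11.760 = 9.733 m.
Total stopping distance = 15.941 + 9.733 = 25.674 m, vs 38 m available — it stops with 38 − 25.674 = 12.326 m to spare.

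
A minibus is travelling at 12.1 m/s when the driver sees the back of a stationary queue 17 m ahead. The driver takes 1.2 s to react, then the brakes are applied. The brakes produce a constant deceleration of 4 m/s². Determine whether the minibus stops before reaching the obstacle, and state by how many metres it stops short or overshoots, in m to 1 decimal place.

No — it overshoots by 15.8 m

Reaction distance = 12.1000 × 1.2 = 14.520 m.
Braking distance = v²/(2a) = 146.410 / 8.000 = 18.301 m.
Total stopping distance = 14.520 + 18.301 = 32.821 m, vs 17 m available — it cannot stop in time and overshoots by 32.821 − 17 = 15.821 m.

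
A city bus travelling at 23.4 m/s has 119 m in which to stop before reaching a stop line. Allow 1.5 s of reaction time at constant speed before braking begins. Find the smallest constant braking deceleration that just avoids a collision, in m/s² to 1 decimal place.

Required deceleration ≈ 3.3 m/s²

Distance covered during reaction = 23.4000 × 1.5 = 35.100 m.
Distance available for braking: 119 − 35.100 = 83.900 m.
v² = 2a·d ⇒ a = v²/(2d) = 23.4000² / (2 × 83.900) = 547.560 / 167.800 = 3.2632 m/s².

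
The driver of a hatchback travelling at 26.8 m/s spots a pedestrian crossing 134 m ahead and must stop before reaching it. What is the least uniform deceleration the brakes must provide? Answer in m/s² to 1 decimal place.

Required deceleration ≈ 2.7 m/s²

v² = 2a·d ⇒ a = v²/(2d) = 26.8000² / (2 × 134.000) = 718.240 / 268.000 = 2.6800 m/s².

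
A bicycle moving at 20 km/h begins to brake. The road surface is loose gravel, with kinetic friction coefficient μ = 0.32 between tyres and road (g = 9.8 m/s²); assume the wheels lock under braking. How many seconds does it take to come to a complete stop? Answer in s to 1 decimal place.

20 km/h ÷ 3.6 = 5.5556 m/s.
a = μg = 0.32 × 9.8 = 3.136 m/s².
Braking time = v/a = 5.5556 / 3.136 = 1.772 s.

Braking time ≈ 1.8 s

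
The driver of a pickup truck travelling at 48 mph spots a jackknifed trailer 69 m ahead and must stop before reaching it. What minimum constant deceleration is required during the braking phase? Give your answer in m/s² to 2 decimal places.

48 mph × 0.44704 = 21.4579 m/s.
v² = 2a·d ⇒ a = v²/(2d) = 21.4579² / (2 × 69.000) = 460.441 / 138.000 = 3.3365 m/s².

Required deceleration ≈ 3.34 m/s²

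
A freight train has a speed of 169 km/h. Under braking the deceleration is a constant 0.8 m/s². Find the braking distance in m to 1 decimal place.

Braking distance ≈ 1377.4 m

169 km/h ÷ 3.6 = 46.9444 m/s.
Braking distance = v²/(2a) = 46.9444² / (2 × 0.800) = 2203.777 / 1.600 = 1377.361 m.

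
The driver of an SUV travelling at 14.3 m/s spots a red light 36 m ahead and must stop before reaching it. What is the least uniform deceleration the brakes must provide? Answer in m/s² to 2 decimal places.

Required deceleration ≈ 2.84 m/s²

v² = 2a·d ⇒ a = v²/(2d) = 14.3000² / (2 × 36.000) = 204.490 / 72.000 = 2.8401 m/s².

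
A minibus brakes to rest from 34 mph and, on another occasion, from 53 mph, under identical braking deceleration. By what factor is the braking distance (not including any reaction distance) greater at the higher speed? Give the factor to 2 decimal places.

Factor ≈ 2.43

Braking distance d = v²/(2a), so with a fixed, d ∝ v².
Factor = (53/34)² = 1.5588² = 2.4299.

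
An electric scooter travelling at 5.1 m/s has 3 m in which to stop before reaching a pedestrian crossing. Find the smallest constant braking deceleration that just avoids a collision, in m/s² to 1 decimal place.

v² = 2a·d ⇒ a = v²/(2d) = 5.1000² / (2 × 3.000) = 26.010 / 6.000 = 4.3350 m/s².

Required deceleration ≈ 4.3 m/s²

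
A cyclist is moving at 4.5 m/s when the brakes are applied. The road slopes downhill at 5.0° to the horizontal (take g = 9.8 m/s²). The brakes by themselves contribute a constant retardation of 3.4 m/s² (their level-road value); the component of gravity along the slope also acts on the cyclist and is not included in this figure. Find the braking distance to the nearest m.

Braking distance ≈ 4 m

Gravity along the downhill slope reduces the braking deceleration: a_eff = 3.400 − 9.8·sin 5.0° = 3.400 − 0.854 = 2.546 m/s².
Braking distance = v²/(2a) = 4.5000² / (2 × 2.546) = 20.250 / 5.092 = 3.977 m.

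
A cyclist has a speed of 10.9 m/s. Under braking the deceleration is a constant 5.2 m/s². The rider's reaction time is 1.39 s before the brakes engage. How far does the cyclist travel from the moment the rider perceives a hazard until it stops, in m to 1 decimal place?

Total stopping distance ≈ 26.6 m

Reaction distance = v·t_r = 10.9000 × 1.39 = 15.151 m.
Braking distance = v²/(2a) = 10.9000² / (2 × 5.200) = 118.810 / 10.400 = 11.424 m.
Total = 15.151 + 11.424 = 26.575 m.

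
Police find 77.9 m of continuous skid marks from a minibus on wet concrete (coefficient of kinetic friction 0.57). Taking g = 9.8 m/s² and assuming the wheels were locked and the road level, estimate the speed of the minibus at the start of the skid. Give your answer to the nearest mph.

Deceleration a = μg = 0.57 × 9.8 = 5.586 m/s².
v = √(2a·d) = √(2 × 5.586 × 77.9) = √870.299 = 29.5008 m/s.
= 29.5008 ÷ 0.44704 = 65.991 mph.

Initial speed ≈ 66 mph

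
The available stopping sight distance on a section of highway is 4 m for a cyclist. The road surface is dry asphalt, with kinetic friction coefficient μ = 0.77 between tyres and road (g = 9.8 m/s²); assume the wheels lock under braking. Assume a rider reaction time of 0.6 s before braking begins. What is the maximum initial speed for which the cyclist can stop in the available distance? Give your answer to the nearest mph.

Maximum speed ≈ 10 mph

a = μg = 0.77 × 9.8 = 7.546 m/s².
Stopping distance: v·t_r + v²/(2a) = 4 with t_r = 0.6 s and a = 7.546 m/s².
So v² + 9.055 v − 60.37 = 0.
Positive root: v = −a·t_r + √((a·t_r)² + 2a·d) = −4.528 + √(20.503 + 60.37) = 4.4649 m/s.
4.4649 m/s ÷ 0.44704 = 9.988 mph.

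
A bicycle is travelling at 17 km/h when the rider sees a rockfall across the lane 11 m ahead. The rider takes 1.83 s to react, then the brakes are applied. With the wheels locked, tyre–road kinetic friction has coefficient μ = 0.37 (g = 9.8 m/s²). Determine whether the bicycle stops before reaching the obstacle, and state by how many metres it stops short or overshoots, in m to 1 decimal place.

No — it overshoots by 0.7 m

17 km/h ÷ 3.6 = 4.7222 m/s.
a = μg = 0.37 × 9.8 = 3.626 m/s².
Reaction distance = 4.7222 × 1.83 = 8.642 m.
Braking distance = v²/(2a) = 22.299 / 7.252 = 3.075 m.
Total stopping distance = 8.642 + 3.075 = 11.717 m, vs 11 m available — it cannot stop in time and overshoots by 11.717 − 11 = 0.717 m.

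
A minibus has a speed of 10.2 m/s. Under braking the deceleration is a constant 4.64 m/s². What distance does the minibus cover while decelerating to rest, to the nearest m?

Braking distance = v²/(2a) = 10.2000² / (2 × 4.640) = 104.040 / 9.280 = 11.211 m.

Braking distance ≈ 11 m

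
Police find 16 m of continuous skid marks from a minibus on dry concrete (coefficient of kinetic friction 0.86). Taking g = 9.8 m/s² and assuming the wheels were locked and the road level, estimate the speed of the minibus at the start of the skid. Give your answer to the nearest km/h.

Initial speed ≈ 59 km/h

Deceleration a = μg = 0.86 × 9.8 = 8.428 m/s².
v = √(2a·d) = √(2 × 8.428 × 16) = √269.696 = 16.4224 m/s.
= 16.4224 × 3.6 = 59.121 km/h.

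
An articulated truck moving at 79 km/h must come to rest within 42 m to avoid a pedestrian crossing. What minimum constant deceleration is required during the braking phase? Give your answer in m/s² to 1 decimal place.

Required deceleration ≈ 5.7 m/s²

79 km/h ÷ 3.6 = 21.9444 m/s.
v² = 2a·d ⇒ a = v²/(2d) = 21.9444² / (2 × 42.000) = 481.557 / 84.000 = 5.7328 m/s².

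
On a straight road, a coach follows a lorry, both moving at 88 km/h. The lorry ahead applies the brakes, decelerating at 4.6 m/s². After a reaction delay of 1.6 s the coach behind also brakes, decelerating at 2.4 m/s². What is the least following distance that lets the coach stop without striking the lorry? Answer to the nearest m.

Minimum gap ≈ 99 m

88 km/h ÷ 3.6 = 24.4444 m/s.
Leader travels v²/(2a_L) = 597.529 / 9.200 = 64.949 m before stopping.
Follower covers v·t_r = 24.4444 × 1.6 = 39.111 m while reacting, then v²/(2a_F) = 597.529 / 4.800 = 124.485 m while braking, for a total of 39.111 + 124.485 = 163.596 m.
Since a_F ≤ a_L and the follower starts braking later, the follower is never slower than the leader, so the closest approach is when both have stopped.
Minimum gap = 163.596 − 64.949 = 98.647 m.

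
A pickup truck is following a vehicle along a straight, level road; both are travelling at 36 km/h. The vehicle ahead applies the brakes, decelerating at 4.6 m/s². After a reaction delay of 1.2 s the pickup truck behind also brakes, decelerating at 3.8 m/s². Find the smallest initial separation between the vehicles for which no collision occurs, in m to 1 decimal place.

Minimum gap ≈ 14.3 m

36 km/h ÷ 3.6 = 10.0000 m/s.
Leader travels v²/(2a_L) = 100.000 / 9.200 = 10.870 m before stopping.
Follower covers v·t_r = 10.0000 × 1.2 = 12.000 m while reacting, then v²/(2a_F) = 100.000 / 7.600 = 13.158 m while braking, for a total of 12.000 + 13.158 = 25.158 m.
Since a_F ≤ a_L and the follower starts braking later, the follower is never slower than the leader, so the closest approach is when both have stopped.
Minimum gap = 25.158 − 10.870 = 14.288 m.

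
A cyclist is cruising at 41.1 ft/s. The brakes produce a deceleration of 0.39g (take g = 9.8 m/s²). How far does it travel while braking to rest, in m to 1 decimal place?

Braking distance ≈ 20.5 m

41.1 ft/s × 0.3048 = 12.5273 m/s.
a = 0.39 × 9.8 = 3.822 m/s².
Braking distance = v²/(2a) = 12.5273² / (2 × 3.822) = 156.933 / 7.644 = 20.530 m.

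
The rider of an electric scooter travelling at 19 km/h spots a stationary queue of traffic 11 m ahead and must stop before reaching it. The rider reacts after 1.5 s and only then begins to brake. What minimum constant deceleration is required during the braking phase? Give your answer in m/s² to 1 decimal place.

19 km/h ÷ 3.6 = 5.2778 m/s.
Distance covered during reaction = 5.2778 × 1.5 = 7.917 m.
Distance available for braking: 11 − 7.917 = 3.083 m.
v² = 2a·d ⇒ a = v²/(2d) = 5.2778² / (2 × 3.083) = 27.855 / 6.166 = 4.5175 m/s².

Required deceleration ≈ 4.5 m/s²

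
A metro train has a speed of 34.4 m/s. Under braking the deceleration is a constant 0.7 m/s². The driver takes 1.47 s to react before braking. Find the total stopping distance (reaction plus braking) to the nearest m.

Reaction distance = v·t_r = 34.4000 × 1.47 = 50.568 m.
Braking distance = v²/(2a) = 34.4000² / (2 × 0.700) = 1183.360 / 1.400 = 845.257 m.
Total = 50.568 + 845.257 = 895.825 m.

Total stopping distance ≈ 896 m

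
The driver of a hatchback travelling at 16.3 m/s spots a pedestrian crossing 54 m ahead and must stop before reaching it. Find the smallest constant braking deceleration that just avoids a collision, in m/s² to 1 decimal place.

Required deceleration ≈ 2.5 m/s²

v² = 2a·d ⇒ a = v²/(2d) = 16.3000² / (2 × 54.000) = 265.690 / 108.000 = 2.4601 m/s².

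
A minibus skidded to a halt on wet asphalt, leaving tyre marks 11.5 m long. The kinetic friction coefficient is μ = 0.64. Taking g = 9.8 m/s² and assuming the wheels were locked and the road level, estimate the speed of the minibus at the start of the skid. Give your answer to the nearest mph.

Initial speed ≈ 27 mph

Deceleration a = μg = 0.64 × 9.8 = 6.272 m/s².
v = √(2a·d) = √(2 × 6.272 × 11.5) = √144.256 = 12.0107 m/s.
= 12.0107 ÷ 0.44704 = 26.867 mph.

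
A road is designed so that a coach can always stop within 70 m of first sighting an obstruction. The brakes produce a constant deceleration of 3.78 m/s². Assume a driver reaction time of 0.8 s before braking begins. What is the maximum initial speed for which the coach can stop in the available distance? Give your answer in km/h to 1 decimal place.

Maximum speed ≈ 72.6 km/h

Stopping distance: v·t_r + v²/(2a) = 70 with t_r = 0.8 s and a = 3.780 m/s².
So v² + 6.048 v − 529.20 = 0.
Positive root: v = −a·t_r + √((a·t_r)² + 2a·d) = −3.024 + √(9.145 + 529.20) = 20.1783 m/s.
20.1783 m/s × 3.6 = 72.642 km/h.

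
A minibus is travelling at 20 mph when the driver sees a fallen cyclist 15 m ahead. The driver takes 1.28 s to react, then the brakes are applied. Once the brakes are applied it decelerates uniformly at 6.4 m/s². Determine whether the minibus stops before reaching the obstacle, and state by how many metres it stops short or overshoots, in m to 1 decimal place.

20 mph × 0.44704 = 8.9408 m/s.
Reaction distance = 8.9408 × 1.28 = 11.444 m.
Braking distance = v²/(2a) = 79.938 / 12.800 = 6.245 m.
Total stopping distance = 11.444 + 6.245 = 17.689 m, vs 15 m available — it cannot stop in time and overshoots by 17.689 − 15 = 2.689 m.

No — it overshoots by 2.7 m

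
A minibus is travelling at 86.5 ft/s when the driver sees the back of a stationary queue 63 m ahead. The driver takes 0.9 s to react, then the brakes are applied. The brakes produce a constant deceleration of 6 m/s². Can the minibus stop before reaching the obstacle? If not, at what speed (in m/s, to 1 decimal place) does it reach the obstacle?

No — it strikes the obstacle at 15.0 m/s

86.5 ft/s × 0.3048 = 26.3652 m/s.
Reaction distance = 26.3652 × 0.9 = 23.729 m.
Braking distance needed to stop: v²/(2a) = 695.124 / 12.000 = 57.927 m, so total needed = 23.729 + 57.927 = 81.656 m > 63 m — it cannot stop.
Distance remaining when braking begins: 63 − 23.729 = 39.271 m.
v² = v₀² − 2a·d = 695.124 − 2 × 6.000 × 39.271 = 223.872 m²/s².
v = √223.872 = 14.962 m/s.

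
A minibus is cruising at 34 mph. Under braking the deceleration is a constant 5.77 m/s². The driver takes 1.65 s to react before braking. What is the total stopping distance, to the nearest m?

34 mph × 0.44704 = 15.1994 m/s.
Reaction distance = v·t_r = 15.1994 × 1.65 = 25.079 m.
Braking distance = v²/(2a) = 15.1994² / (2 × 5.770) = 231.022 / 11.540 = 20.019 m.
Total = 25.079 + 20.019 = 45.098 m.

Total stopping distance ≈ 45 m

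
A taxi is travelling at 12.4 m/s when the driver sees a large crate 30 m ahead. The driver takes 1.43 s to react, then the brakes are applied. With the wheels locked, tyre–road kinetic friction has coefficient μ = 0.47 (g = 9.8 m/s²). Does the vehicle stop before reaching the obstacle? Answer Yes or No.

No

a = μg = 0.47 × 9.8 = 4.606 m/s².
Reaction distance = 12.4000 × 1.43 = 17.732 m.
Braking distance = v²/(2a) = 153.760 / 9.212 = 16.691 m.
Total stopping distance = 17.732 + 16.691 = 34.423 m, vs 30 m available — it cannot stop in time and overshoots by 34.423 − 30 = 4.423 m.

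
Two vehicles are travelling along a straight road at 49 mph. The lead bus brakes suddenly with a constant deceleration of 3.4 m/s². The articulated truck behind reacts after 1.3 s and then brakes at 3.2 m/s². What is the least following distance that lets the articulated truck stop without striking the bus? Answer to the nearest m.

49 mph × 0.44704 = 21.9050 m/s.
Leader travels v²/(2a_L) = 479.829 / 6.800 = 70.563 m before stopping.
Follower covers v·t_r = 21.9050 × 1.3 = 28.477 m while reacting, then v²/(2a_F) = 479.829 / 6.400 = 74.973 m while braking, for a total of 28.477 + 74.973 = 103.450 m.
Since a_F ≤ a_L and the follower starts braking later, the follower is never slower than the leader, so the closest approach is when both have stopped.
Minimum gap = 103.450 − 70.563 = 32.887 m.

Minimum gap ≈ 33 m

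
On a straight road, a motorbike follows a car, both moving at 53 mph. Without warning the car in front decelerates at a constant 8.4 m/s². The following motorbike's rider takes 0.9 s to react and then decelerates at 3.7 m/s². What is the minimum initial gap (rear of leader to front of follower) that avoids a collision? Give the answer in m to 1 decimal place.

Minimum gap ≈ 63.8 m

53 mph × 0.44704 = 23.6931 m/s.
Leader travels v²/(2a_L) = 561.363 / 16.800 = 33.414 m before stopping.
Follower covers v·t_r = 23.6931 × 0.9 = 21.324 m while reacting, then v²/(2a_F) = 561.363 / 7.400 = 75.860 m while braking, for a total of 21.324 + 75.860 = 97.184 m.
Since a_F ≤ a_L and the follower starts braking later, the follower is never slower than the leader, so the closest approach is when both have stopped.
Minimum gap = 97.184 − 33.414 = 63.770 m.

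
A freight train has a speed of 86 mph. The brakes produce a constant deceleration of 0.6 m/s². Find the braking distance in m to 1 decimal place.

Braking distance ≈ 1231.7 m

86 mph × 0.44704 = 38.4454 m/s.
Braking distance = v²/(2a) = 38.4454² / (2 × 0.600) = 1478.049 / 1.200 = 1231.707 m.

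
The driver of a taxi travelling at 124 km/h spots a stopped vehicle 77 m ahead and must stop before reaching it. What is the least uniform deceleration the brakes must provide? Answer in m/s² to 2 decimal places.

124 km/h ÷ 3.6 = 34.4444 m/s.
v² = 2a·d ⇒ a = v²/(2d) = 34.4444² / (2 × 77.000) = 1186.417 / 154.000 = 7.7040 m/s².

Required deceleration ≈ 7.70 m/s²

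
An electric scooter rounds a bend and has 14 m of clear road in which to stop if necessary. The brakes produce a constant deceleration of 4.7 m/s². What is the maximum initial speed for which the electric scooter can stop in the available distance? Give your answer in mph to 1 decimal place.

Maximum speed ≈ 25.7 mph

v²/(2a) = d ⇒ v = √(2 × 4.700 × 14) = √131.60 = 11.4717 m/s.
11.4717 m/s ÷ 0.44704 = 25.661 mph.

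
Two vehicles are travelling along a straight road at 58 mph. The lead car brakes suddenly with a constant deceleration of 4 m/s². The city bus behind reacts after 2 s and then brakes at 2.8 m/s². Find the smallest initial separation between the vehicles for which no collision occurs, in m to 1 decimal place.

58 mph × 0.44704 = 25.9283 m/s.
Leader travels v²/(2a_L) = 672.277 / 8.000 = 84.035 m before stopping.
Follower covers v·t_r = 25.9283 × 2 = 51.857 m while reacting, then v²/(2a_F) = 672.277 / 5.600 = 120.049 m while braking, for a total of 51.857 + 120.049 = 171.906 m.
Since a_F ≤ a_L and the follower starts braking later, the follower is never slower than the leader, so the closest approach is when both have stopped.
Minimum gap = 171.906 − 84.035 = 87.871 m.

Minimum gap ≈ 87.9 m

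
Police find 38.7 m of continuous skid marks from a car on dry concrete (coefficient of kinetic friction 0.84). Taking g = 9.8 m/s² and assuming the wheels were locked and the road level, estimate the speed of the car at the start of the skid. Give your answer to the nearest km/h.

Initial speed ≈ 91 km/h

Deceleration a = μg = 0.84 × 9.8 = 8.232 m/s².
v = √(2a·d) = √(2 × 8.232 × 38.7) = √637.157 = 25.2420 m/s.
= 25.2420 × 3.6 = 90.871 km/h.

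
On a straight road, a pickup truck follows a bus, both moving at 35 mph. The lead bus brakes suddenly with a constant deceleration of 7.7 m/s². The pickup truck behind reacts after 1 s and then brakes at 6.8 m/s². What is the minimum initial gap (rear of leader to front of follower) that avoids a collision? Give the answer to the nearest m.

Minimum gap ≈ 18 m

35 mph × 0.44704 = 15.6464 m/s.
Leader travels v²/(2a_L) = 244.810 / 15.400 = 15.897 m before stopping.
Follower covers v·t_r = 15.6464 × 1 = 15.646 m while reacting, then v²/(2a_F) = 244.810 / 13.600 = 18.001 m while braking, for a total of 15.646 + 18.001 = 33.647 m.
Since a_F ≤ a_L and the follower starts braking later, the follower is never slower than the leader, so the closest approach is when both have stopped.
Minimum gap = 33.647 − 15.897 = 17.750 m.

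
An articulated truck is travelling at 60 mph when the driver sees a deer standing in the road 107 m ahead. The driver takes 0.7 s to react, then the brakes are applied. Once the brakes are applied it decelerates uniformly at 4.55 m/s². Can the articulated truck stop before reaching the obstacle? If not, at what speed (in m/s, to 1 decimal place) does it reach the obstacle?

60 mph × 0.44704 = 26.8224 m/s.
Reaction distance = 26.8224 × 0.7 = 18.776 m.
Braking distance = v²/(2a) = 719.441 / 9.100 = 79.059 m.
Total stopping distance = 18.776 + 79.059 = 97.835 m, vs 107 m available — it stops with 107 − 97.835 = 9.165 m to spare.

Yes — it stops about 9.2 m short of the obstacle, so it never reaches it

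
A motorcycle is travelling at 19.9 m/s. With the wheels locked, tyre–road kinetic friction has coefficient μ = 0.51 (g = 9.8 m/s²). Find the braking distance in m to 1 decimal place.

a = μg = 0.51 × 9.8 = 4.998 m/s².
Braking distance = v²/(2a) = 19.9000² / (2 × 4.998) = 396.010 / 9.996 = 39.617 m.

Braking distance ≈ 39.6 m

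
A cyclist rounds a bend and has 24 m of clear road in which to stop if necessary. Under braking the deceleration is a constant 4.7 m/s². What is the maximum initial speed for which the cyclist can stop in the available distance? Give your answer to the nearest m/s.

Maximum speed ≈ 15 m/s

v²/(2a) = d ⇒ v = √(2 × 4.700 × 24) = √225.60 = 15.0200 m/s.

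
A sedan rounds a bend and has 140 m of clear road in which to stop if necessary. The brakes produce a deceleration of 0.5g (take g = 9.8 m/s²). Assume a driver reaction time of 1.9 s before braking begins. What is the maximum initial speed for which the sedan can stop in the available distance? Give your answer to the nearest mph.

Maximum speed ≈ 65 mph

a = 0.5 × 9.8 = 4.900 m/s².
Stopping distance: v·t_r + v²/(2a) = 140 with t_r = 1.9 s and a = 4.900 m/s².
So v² + 18.620 v − 1372.00 = 0.
Positive root: v = −a·t_r + √((a·t_r)² + 2a·d) = −9.310 + √(86.676 + 1372.00) = 28.8826 m/s.
28.8826 m/s ÷ 0.44704 = 64.609 mph.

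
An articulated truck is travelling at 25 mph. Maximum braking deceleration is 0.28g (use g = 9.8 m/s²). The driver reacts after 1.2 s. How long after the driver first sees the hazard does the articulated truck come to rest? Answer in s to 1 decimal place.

25 mph × 0.44704 = 11.1760 m/s.
a = 0.28 × 9.8 = 2.744 m/s².
Braking time = v/a = 11.1760 / 2.744 = 4.073 s.
Total = 1.2 + 4.073 = 5.273 s.

Total time ≈ 5.3 s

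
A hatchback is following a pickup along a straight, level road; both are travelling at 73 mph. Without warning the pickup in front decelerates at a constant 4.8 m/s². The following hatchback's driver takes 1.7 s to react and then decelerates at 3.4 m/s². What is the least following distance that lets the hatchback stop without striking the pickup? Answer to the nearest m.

73 mph × 0.44704 = 32.6339 m/s.
Leader travels v²/(2a_L) = 1064.971 / 9.600 = 110.934 m before stopping.
Follower covers v·t_r = 32.6339 × 1.7 = 55.478 m while reacting, then v²/(2a_F) = 1064.971 / 6.800 = 156.613 m while braking, for a total of 55.478 + 156.613 = 212.091 m.
Since a_F ≤ a_L and the follower starts braking later, the follower is never slower than the leader, so the closest approach is when both have stopped.
Minimum gap = 212.091 − 110.934 = 101.157 m.

Minimum gap ≈ 101 m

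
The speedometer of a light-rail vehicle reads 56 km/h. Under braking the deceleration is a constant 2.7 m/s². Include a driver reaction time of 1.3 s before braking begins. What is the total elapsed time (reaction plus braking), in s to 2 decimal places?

56 km/h ÷ 3.6 = 15.5556 m/s.
Braking time = v/a = 15.5556 / 2.700 = 5.761 s.
Total = 1.3 + 5.761 = 7.061 s.

Total time ≈ 7.06 s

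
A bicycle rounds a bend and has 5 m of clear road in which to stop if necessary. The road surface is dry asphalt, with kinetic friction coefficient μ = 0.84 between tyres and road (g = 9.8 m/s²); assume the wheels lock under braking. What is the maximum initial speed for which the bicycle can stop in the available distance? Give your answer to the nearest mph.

Maximum speed ≈ 20 mph

a = μg = 0.84 × 9.8 = 8.232 m/s².
v²/(2a) = d ⇒ v = √(2 × 8.232 × 5) = √82.32 = 9.0730 m/s.
9.0730 m/s ÷ 0.44704 = 20.296 mph.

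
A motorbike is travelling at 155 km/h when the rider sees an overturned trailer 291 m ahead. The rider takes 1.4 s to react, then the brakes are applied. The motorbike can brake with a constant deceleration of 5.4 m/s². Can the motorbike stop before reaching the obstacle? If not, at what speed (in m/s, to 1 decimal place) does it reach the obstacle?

Yes — it stops about 59.1 m short of the obstacle, so it never reaches it

155 km/h ÷ 3.6 = 43.0556 m/s.
Reaction distance = 43.0556 × 1.4 = 60.278 m.
Braking distance = v²/(2a) = 1853.785 / 10.800 = 171.647 m.
Total stopping distance = 60.278 + 171.647 = 231.925 m, vs 291 m available — it stops with 291 − 231.925 = 59.075 m to spare.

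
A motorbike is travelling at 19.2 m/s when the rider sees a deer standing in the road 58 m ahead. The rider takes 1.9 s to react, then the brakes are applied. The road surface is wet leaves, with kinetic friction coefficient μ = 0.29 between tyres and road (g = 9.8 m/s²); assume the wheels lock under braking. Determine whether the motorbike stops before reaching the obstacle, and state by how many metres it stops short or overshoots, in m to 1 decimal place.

a = μg = 0.29 × 9.8 = 2.842 m/s².
Reaction distance = 19.2000 × 1.9 = 36.480 m.
Braking distance = v²/(2a) = 368.640 / 5.684 = 64.856 m.
Total stopping distance = 36.480 + 64.856 = 101.336 m, vs 58 m available — it cannot stop in time and overshoots by 101.336 − 58 = 43.336 m.

No — it overshoots by 43.3 m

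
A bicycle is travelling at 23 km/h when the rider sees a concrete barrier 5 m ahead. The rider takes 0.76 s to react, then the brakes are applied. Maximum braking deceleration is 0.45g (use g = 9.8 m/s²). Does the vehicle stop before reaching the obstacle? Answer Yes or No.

23 km/h ÷ 3.6 = 6.3889 m/s.
a = 0.45 × 9.8 = 4.410 m/s².
Reaction distance = 6.3889 × 0.76 = 4.856 m.
Braking distance = v²/(2a) = 40.818 / 8.820 = 4.628 m.
Total stopping distance = 4.856 + 4.628 = 9.484 m, vs 5 m available — it cannot stop in time and overshoots by 9.484 − 5 = 4.484 m.

No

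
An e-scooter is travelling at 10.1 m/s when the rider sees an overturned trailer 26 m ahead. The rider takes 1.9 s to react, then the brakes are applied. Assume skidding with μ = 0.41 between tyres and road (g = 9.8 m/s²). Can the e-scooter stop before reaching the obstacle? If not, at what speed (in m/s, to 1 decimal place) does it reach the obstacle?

No — it strikes the obstacle at 6.9 m/s

a = μg = 0.41 × 9.8 = 4.018 m/s².
Reaction distance = 10.1000 × 1.9 = 19.190 m.
Braking distance needed to stop: v²/(2a) = 102.010 / 8.036 = 12.694 m, so total needed = 19.190 + 12.694 = 31.884 m > 26 m — it cannot stop.
Distance remaining when braking begins: 26 − 19.190 = 6.810 m.
v² = v₀² − 2a·d = 102.010 − 2 × 4.018 × 6.810 = 47.285 m²/s².
v = √47.285 = 6.876 m/s.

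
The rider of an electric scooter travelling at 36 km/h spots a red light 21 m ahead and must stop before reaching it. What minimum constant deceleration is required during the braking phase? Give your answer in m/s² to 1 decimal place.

Required deceleration ≈ 2.4 m/s²

36 km/h ÷ 3.6 = 10.0000 m/s.
v² = 2a·d ⇒ a = v²/(2d) = 10.0000² / (2 × 21.000) = 100.000 / 42.000 = 2.3810 m/s².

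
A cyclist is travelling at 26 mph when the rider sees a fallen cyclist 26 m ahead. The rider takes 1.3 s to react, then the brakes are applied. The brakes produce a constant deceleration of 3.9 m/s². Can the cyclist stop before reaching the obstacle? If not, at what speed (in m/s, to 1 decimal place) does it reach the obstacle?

26 mph × 0.44704 = 11.6230 m/s.
Reaction distance = 11.6230 × 1.3 = 15.110 m.
Braking distance needed to stop: v²/(2a) = 135.094 / 7.800 = 17.320 m, so total needed = 15.110 + 17.320 = 32.430 m > 26 m — it cannot stop.
Distance remaining when braking begins: 26 − 15.110 = 10.890 m.
v² = v₀² − 2a·d = 135.094 − 2 × 3.900 × 10.890 = 50.152 m²/s².
v = √50.152 = 7.082 m/s.

No — it strikes the obstacle at 7.1 m/s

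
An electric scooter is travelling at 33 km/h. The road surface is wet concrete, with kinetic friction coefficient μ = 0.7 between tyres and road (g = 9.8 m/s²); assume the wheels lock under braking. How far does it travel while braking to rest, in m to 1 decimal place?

Braking distance ≈ 6.1 m

33 km/h ÷ 3.6 = 9.1667 m/s.
a = μg = 0.7 × 9.8 = 6.860 m/s².
Braking distance = v²/(2a) = 9.1667² / (2 × 6.860) = 84.028 / 13.720 = 6.124 m.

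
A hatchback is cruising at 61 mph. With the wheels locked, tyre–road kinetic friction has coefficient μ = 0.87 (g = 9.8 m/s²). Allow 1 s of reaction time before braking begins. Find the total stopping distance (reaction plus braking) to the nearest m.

61 mph × 0.44704 = 27.2694 m/s.
a = μg = 0.87 × 9.8 = 8.526 m/s².
Reaction distance = v·t_r = 27.2694 × 1 = 27.269 m.
Braking distance = v²/(2a) = 27.2694² / (2 × 8.526) = 743.620 / 17.052 = 43.609 m.
Total = 27.269 + 43.609 = 70.878 m.

Total stopping distance ≈ 71 m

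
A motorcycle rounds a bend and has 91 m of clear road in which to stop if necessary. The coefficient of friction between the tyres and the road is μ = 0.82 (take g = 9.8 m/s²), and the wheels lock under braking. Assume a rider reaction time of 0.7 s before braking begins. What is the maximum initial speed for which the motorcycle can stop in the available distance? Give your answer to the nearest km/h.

Maximum speed ≈ 119 km/h

a = μg = 0.82 × 9.8 = 8.036 m/s².
Stopping distance: v·t_r + v²/(2a) = 91 with t_r = 0.7 s and a = 8.036 m/s².
So v² + 11.250 v − 1462.55 = 0.
Positive root: v = −a·t_r + √((a·t_r)² + 2a·d) = −5.625 + √(31.641 + 1462.55) = 33.0298 m/s.
33.0298 m/s × 3.6 = 118.907 km/h.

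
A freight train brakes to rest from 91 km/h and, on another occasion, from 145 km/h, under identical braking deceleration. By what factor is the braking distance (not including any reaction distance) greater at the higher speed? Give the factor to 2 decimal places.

Factor ≈ 2.54

Braking distance d = v²/(2a), so with a fixed, d ∝ v².
Factor = (145/91)² = 1.5934² = 2.5389.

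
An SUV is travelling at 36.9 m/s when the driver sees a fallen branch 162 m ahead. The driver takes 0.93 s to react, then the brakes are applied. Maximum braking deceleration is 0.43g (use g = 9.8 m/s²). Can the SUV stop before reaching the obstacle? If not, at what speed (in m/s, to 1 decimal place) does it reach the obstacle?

No — it strikes the obstacle at 16.9 m/s

a = 0.43 × 9.8 = 4.214 m/s².
Reaction distance = 36.9000 × 0.93 = 34.317 m.
Braking distance needed to stop: v²/(2a) = 1361.610 / 8.428 = 161.558 m, so total needed = 34.317 + 161.558 = 195.875 m > 162 m — it cannot stop.
Distance remaining when braking begins: 162 − 34.317 = 127.683 m.
v² = v₀² − 2a·d = 1361.610 − 2 × 4.214 × 127.683 = 285.498 m²/s².
v = √285.498 = 16.897 m/s.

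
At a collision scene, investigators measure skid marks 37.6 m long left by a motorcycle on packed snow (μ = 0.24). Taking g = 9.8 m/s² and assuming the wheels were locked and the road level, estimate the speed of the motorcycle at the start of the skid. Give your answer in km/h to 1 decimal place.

Deceleration a = μg = 0.24 × 9.8 = 2.352 m/s².
v = √(2a·d) = √(2 × 2.352 × 37.6) = √176.870 = 13.2992 m/s.
= 13.2992 × 3.6 = 47.877 km/h.

Initial speed ≈ 47.9 km/h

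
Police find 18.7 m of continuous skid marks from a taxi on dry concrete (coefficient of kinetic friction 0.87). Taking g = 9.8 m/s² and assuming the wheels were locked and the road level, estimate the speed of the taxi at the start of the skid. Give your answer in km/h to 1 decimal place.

Deceleration a = μg = 0.87 × 9.8 = 8.526 m/s².
v = √(2a·d) = √(2 × 8.526 × 18.7) = √318.872 = 17.8570 m/s.
= 17.8570 × 3.6 = 64.285 km/h.

Initial speed ≈ 64.3 km/h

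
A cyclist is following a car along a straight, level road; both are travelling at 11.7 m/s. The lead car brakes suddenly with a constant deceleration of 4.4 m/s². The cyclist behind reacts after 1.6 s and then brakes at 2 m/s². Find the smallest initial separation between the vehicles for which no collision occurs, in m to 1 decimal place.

Leader travels v²/(2a_L) = 136.890 / 8.800 = 15.556 m before stopping.
Follower covers v·t_r = 11.7000 × 1.6 = 18.720 m while reacting, then v²/(2a_F) = 136.890 / 4.000 = 34.222 m while braking, for a total of 18.720 + 34.222 = 52.942 m.
Since a_F ≤ a_L and the follower starts braking later, the follower is never slower than the leader, so the closest approach is when both have stopped.
Minimum gap = 52.942 − 15.556 = 37.386 m.

Minimum gap ≈ 37.4 m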